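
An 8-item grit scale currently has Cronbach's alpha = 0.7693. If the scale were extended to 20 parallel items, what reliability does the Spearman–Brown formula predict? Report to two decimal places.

Length factor m = 20/8 = 2.5000
α' = m·α / (1 + (m−1)·α)
   = 20/8 × 0.7693 / (1 + (20/8 − 1) × 0.7693)
   = 1.9232 / 2.1540 = 0.89

predicted reliability = 0.89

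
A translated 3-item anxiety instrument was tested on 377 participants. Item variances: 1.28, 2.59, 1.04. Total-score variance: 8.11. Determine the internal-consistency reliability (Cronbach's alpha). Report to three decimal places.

ΣVar(i) = 1.28 + 2.59 + 1.04 = 4.91
α = (k/(k−1))·(1 − ΣVar(i)/σ²_T) = (3/2)·(1 − 4.91/8.11) = 0.592

Cronbach's alpha = 0.592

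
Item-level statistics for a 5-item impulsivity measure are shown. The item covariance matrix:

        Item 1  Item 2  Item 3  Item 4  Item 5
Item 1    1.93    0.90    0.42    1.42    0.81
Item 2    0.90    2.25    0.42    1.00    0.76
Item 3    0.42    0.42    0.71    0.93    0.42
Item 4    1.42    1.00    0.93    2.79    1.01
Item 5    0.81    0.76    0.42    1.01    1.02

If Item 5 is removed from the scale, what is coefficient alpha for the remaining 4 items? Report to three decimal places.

Remaining items: Item 1, Item 2, Item 3, Item 4 (k = 4).
Σσᵢ² = 1.93 + 2.25 + 0.71 + 2.79 = 7.68
total variance = 7.68 + 2 × 5.09 = 17.86
α (item deleted) = (4/3)·(1 − 7.68/17.86) = 0.760

coefficient alpha = 0.760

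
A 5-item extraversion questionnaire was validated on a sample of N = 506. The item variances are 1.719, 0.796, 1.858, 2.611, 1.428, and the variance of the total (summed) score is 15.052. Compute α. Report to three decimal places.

Σσᵢ² = 1.719 + 0.796 + 1.858 + 2.611 + 1.428 = 8.412
α = (k/(k−1))·(1 − Σσᵢ²/total variance) = (5/4)·(1 − 8.412/15.052) = 0.551

α = 0.551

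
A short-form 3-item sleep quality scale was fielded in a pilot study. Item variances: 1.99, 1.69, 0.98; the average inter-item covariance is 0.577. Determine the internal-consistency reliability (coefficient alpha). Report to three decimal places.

α = 0.639

sum of item variances = 1.99 + 1.69 + 0.98 = 4.66
Sum of the 3 distinct covariances = 3 × 0.577 = 1.731
Var(T) = sum of item variances + 2·Σcov = 4.66 + 2 × 1.731 = 8.122
α = (3/2)·(1 − 4.66/8.122) = 0.639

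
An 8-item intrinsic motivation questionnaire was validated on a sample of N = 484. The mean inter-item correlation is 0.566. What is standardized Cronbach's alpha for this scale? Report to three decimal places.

standardized Cronbach's alpha = 0.913

Standardized α = k·r̄ / (1 + (k−1)·r̄) = 8 × 0.566 / (1 + 7 × 0.566)
  = 4.5280 / 4.9620 = 0.913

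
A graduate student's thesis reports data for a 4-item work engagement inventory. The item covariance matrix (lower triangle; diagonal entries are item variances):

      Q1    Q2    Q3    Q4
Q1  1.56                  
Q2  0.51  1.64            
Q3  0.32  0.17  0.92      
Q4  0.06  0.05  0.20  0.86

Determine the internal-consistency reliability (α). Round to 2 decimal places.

α = 0.46

Σσᵢ² = 1.56 + 1.64 + 0.92 + 0.86 = 4.98
Sum of off-diagonal covariances = 1.31
σ²_total = 4.98 + 2 × 1.31 = 7.60
α = (k/(k−1))·(1 − Σσᵢ²/σ²_total) = (4/3)·(1 − 4.98/7.60) = 0.46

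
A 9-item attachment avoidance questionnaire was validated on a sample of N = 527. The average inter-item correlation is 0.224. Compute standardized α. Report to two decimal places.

α = 0.72

Standardized α = k·r̄ / (1 + (k−1)·r̄) = 9 × 0.224 / (1 + 8 × 0.224)
  = 2.0160 / 2.7920 = 0.72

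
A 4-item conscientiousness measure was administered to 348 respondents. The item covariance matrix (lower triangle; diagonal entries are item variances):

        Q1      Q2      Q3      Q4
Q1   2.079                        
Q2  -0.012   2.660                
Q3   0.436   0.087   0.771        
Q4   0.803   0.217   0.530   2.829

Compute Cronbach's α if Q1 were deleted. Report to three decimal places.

Remaining items: Q2, Q3, Q4 (k = 3).
ΣVar(i) = 2.660 + 0.771 + 2.829 = 6.260
total variance = 6.260 + 2 × 0.834 = 7.928
α (item deleted) = (3/2)·(1 − 6.260/7.928) = 0.316

Cronbach's α = 0.316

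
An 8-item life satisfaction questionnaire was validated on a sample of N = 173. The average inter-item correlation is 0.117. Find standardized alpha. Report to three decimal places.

Standardized α = k·r̄ / (1 + (k−1)·r̄) = 8 × 0.117 / (1 + 7 × 0.117)
  = 0.9360 / 1.8190 = 0.515

standardized alpha = 0.515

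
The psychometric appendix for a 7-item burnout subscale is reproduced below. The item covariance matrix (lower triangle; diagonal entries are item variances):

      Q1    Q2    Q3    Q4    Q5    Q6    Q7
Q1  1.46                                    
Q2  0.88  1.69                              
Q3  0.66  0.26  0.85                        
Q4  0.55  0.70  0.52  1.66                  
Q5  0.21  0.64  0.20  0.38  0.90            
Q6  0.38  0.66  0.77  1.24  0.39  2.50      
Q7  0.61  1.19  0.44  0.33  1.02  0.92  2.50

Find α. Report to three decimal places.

Σσᵢ² = 1.46 + 1.69 + 0.85 + 1.66 + 0.90 + 2.50 + 2.50 = 11.56
Sum of off-diagonal covariances = 12.95
Var(T) = 11.56 + 2 × 12.95 = 37.46
α = (k/(k−1))·(1 − Σσᵢ²/Var(T)) = (7/6)·(1 − 11.56/37.46) = 0.807

α = 0.807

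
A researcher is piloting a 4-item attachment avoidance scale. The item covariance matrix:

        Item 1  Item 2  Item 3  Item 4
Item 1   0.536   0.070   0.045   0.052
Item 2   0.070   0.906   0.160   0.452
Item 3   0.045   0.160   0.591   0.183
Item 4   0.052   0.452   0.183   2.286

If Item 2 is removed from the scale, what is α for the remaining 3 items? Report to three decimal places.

Remaining items: Item 1, Item 3, Item 4 (k = 3).
ΣVar(i) = 0.536 + 0.591 + 2.286 = 3.413
Var(T) = 3.413 + 2 × 0.280 = 3.973
α (item deleted) = (3/2)·(1 − 3.413/3.973) = 0.211

α = 0.211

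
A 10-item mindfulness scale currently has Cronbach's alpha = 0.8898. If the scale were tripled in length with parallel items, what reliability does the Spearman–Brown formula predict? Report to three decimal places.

predicted reliability = 0.960

Length factor m = 3
α' = m·α / (1 + (m−1)·α)
   = 3 × 0.8898 / (1 + (3 − 1) × 0.8898)
   = 2.6694 / 2.7796 = 0.960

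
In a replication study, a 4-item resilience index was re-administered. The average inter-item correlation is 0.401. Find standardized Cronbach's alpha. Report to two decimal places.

Standardized α = k·r̄ / (1 + (k−1)·r̄) = 4 × 0.401 / (1 + 3 × 0.401)
  = 1.6040 / 2.2030 = 0.73

α = 0.73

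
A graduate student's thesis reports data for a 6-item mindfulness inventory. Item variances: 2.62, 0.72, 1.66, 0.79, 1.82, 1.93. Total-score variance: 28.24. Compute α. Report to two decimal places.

sum of item variances = 2.62 + 0.72 + 1.66 + 0.79 + 1.82 + 1.93 = 9.54
α = (k/(k−1))·(1 − sum of item variances/σ²_total) = (6/5)·(1 − 9.54/28.24) = 0.79

α = 0.79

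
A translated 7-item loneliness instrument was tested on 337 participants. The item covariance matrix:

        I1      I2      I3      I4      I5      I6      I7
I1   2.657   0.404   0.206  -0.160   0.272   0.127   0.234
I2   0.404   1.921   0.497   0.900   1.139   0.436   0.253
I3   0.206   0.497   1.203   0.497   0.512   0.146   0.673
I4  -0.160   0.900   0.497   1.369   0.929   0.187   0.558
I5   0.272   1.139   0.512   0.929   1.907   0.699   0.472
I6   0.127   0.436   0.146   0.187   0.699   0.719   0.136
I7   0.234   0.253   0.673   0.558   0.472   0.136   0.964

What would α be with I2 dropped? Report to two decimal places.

Remaining items: I1, I3, I4, I5, I6, I7 (k = 6).
ΣVar(i) = 2.657 + 1.203 + 1.369 + 1.907 + 0.719 + 0.964 = 8.819
σ²_total = 8.819 + 2 × 5.488 = 19.795
α (item deleted) = (6/5)·(1 − 8.819/19.795) = 0.67

α = 0.67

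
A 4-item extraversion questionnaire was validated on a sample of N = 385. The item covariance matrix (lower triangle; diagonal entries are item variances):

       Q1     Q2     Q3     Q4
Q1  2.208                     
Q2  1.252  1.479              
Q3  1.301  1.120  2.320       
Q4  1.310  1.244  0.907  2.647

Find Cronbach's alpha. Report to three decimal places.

α = 0.830

ΣVar(i) = 2.208 + 1.479 + 2.320 + 2.647 = 8.654
Sum of the distinct covariances = 7.134
σ²_total = 8.654 + 2 × 7.134 = 22.922
α = (k/(k−1))·(1 − ΣVar(i)/σ²_total) = (4/3)·(1 − 8.654/22.922) = 0.830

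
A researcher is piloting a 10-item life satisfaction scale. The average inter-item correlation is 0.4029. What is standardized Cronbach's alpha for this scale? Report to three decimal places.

Standardized α = k·r̄ / (1 + (k−1)·r̄) = 10 × 0.4029 / (1 + 9 × 0.4029)
  = 4.0290 / 4.6261 = 0.871

standardized Cronbach's alpha = 0.871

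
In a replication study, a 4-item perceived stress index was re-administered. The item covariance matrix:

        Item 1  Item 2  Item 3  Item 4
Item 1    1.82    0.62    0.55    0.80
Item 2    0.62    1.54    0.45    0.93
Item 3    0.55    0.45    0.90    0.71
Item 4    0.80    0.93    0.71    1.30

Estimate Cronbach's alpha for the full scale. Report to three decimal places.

sum of item variances = 1.82 + 1.54 + 0.90 + 1.30 = 5.56
Σ_{i<j} σ_ij = 4.06
σ²_T = 5.56 + 2 × 4.06 = 13.68
α = (k/(k−1))·(1 − sum of item variances/σ²_T) = (4/3)·(1 − 5.56/13.68) = 0.791

Cronbach's alpha = 0.791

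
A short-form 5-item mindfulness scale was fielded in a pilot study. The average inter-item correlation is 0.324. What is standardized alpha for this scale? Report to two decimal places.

Standardized α = k·r̄ / (1 + (k−1)·r̄) = 5 × 0.324 / (1 + 4 × 0.324)
  = 1.6200 / 2.2960 = 0.71

α = 0.71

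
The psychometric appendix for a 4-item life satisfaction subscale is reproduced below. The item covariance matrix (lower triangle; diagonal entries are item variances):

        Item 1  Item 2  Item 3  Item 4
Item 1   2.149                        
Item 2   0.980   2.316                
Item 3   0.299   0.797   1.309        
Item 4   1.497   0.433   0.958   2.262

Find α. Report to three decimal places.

sum of item variances = 2.149 + 2.316 + 1.309 + 2.262 = 8.036
Σ_{i<j} σ_ij = 4.964
Var(T) = 8.036 + 2 × 4.964 = 17.964
α = (k/(k−1))·(1 − sum of item variances/Var(T)) = (4/3)·(1 − 8.036/17.964) = 0.737

α = 0.737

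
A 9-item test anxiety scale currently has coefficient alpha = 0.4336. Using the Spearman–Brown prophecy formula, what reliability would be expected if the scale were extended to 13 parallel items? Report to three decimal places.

Length factor m = 13/9 = 1.4444
α' = m·α / (1 + (m−1)·α)
   = 13/9 × 0.4336 / (1 + (13/9 − 1) × 0.4336)
   = 0.6263 / 1.1927 = 0.525

predicted reliability = 0.525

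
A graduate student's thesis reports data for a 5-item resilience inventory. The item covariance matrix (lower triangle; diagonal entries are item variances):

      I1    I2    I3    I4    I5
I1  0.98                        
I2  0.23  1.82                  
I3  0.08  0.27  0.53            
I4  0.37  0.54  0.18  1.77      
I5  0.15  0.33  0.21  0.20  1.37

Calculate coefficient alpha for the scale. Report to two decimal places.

Σσ²ᵢ = 0.98 + 1.82 + 0.53 + 1.77 + 1.37 = 6.47
Sum of off-diagonal covariances = 2.56
σ²_T = 6.47 + 2 × 2.56 = 11.59
α = (k/(k−1))·(1 − Σσ²ᵢ/σ²_T) = (5/4)·(1 − 6.47/11.59) = 0.55

coefficient alpha = 0.55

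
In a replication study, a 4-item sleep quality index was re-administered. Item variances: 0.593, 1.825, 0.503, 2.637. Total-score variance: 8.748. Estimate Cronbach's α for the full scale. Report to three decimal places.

α = 0.486

Σσᵢ² = 0.593 + 1.825 + 0.503 + 2.637 = 5.558
α = (k/(k−1))·(1 − Σσᵢ²/Var(T)) = (4/3)·(1 − 5.558/8.748) = 0.486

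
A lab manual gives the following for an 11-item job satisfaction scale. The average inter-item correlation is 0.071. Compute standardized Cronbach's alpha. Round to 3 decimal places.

α = 0.457

Standardized α = k·r̄ / (1 + (k−1)·r̄) = 11 × 0.071 / (1 + 10 × 0.071)
  = 0.7810 / 1.7100 = 0.457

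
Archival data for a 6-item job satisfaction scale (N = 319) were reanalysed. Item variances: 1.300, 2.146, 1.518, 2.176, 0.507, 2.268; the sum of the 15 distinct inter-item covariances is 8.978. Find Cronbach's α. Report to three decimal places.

Cronbach's α = 0.773

sum of item variances = 1.300 + 2.146 + 1.518 + 2.176 + 0.507 + 2.268 = 9.915
Sum of distinct covariances = 8.978
σ²_total = sum of item variances + 2·Σcov = 9.915 + 2 × 8.978 = 27.871
α = (6/5)·(1 − 9.915/27.871) = 0.773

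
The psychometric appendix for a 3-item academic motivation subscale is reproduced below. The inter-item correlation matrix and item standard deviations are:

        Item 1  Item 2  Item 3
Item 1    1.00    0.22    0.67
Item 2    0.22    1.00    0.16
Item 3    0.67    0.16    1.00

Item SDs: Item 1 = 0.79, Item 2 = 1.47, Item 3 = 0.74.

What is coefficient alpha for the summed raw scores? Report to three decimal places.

α = 0.495

Σσ²ᵢ = 0.79² + 1.47² + 0.74² = 3.3326
Covariances σ_ij = r_ij · s_i · s_j:
  σ(Item 1,Item 2) = 0.22 × 0.79 × 1.47 = 0.2555
  σ(Item 1,Item 3) = 0.67 × 0.79 × 0.74 = 0.3917
  σ(Item 2,Item 3) = 0.16 × 1.47 × 0.74 = 0.1740
σ²_T = Σσ²ᵢ + 2·Σσ_ij = 3.3326 + 2 × 0.8212 = 4.9750
α = (3/2)·(1 − 3.3326/4.9750) = 0.495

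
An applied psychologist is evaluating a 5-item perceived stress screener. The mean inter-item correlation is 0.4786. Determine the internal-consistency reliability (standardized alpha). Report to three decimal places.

standardized alpha = 0.821

Standardized α = k·r̄ / (1 + (k−1)·r̄) = 5 × 0.4786 / (1 + 4 × 0.4786)
  = 2.3930 / 2.9144 = 0.821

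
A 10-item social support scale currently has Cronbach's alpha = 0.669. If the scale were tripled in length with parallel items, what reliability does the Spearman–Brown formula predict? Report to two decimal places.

Length factor m = 3
α' = m·α / (1 + (m−1)·α)
   = 3 × 0.669 / (1 + (3 − 1) × 0.669)
   = 2.0070 / 2.3380 = 0.86

predicted reliability = 0.86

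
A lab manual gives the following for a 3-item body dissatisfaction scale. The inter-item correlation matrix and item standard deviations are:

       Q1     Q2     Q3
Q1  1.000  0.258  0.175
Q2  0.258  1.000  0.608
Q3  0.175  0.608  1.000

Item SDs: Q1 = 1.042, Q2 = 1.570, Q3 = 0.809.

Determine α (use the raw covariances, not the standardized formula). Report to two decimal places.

α = 0.58

Σσ²ᵢ = 1.042² + 1.570² + 0.809² = 4.2051
Covariances σ_ij = r_ij · s_i · s_j:
  σ(Q1,Q2) = 0.258 × 1.042 × 1.570 = 0.4221
  σ(Q1,Q3) = 0.175 × 1.042 × 0.809 = 0.1475
  σ(Q2,Q3) = 0.608 × 1.570 × 0.809 = 0.7722
σ²_T = Σσ²ᵢ + 2·Σσ_ij = 4.2051 + 2 × 1.3418 = 6.8887
α = (3/2)·(1 − 4.2051/6.8887) = 0.58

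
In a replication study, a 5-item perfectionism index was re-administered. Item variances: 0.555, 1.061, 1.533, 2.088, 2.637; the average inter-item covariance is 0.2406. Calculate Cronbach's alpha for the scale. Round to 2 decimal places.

Σσ²ᵢ = 0.555 + 1.061 + 1.533 + 2.088 + 2.637 = 7.874
Sum of the 10 distinct covariances = 10 × 0.2406 = 2.4060
total variance = Σσ²ᵢ + 2·Σcov = 7.874 + 2 × 2.4060 = 12.6860
α = (5/4)·(1 − 7.874/12.6860) = 0.47

Cronbach's alpha = 0.47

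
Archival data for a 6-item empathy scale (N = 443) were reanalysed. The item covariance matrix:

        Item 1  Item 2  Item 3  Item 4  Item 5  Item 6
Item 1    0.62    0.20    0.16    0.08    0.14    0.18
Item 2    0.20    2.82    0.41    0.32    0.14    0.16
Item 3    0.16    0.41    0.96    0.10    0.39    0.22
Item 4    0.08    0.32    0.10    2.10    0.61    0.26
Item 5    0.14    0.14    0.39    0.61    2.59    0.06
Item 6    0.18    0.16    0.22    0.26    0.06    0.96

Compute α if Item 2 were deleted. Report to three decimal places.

Remaining items: Item 1, Item 3, Item 4, Item 5, Item 6 (k = 5).
Σσ²ᵢ = 0.62 + 0.96 + 2.10 + 2.59 + 0.96 = 7.23
σ²_total = 7.23 + 2 × 2.20 = 11.63
α (item deleted) = (5/4)·(1 − 7.23/11.63) = 0.473

α = 0.473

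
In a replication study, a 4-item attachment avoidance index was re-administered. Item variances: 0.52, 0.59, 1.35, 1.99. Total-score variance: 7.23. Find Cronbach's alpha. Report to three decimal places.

Cronbach's alpha = 0.513

Σσᵢ² = 0.52 + 0.59 + 1.35 + 1.99 = 4.45
α = (k/(k−1))·(1 − Σσᵢ²/σ²_total) = (4/3)·(1 − 4.45/7.23) = 0.513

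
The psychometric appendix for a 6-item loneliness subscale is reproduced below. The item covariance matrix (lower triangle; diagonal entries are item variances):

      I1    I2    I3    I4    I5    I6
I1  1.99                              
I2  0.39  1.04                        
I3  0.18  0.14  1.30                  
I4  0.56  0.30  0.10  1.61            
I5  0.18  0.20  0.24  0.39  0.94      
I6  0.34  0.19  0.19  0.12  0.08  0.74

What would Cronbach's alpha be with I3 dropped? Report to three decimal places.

α = 0.582

Remaining items: I1, I2, I4, I5, I6 (k = 5).
Σσᵢ² = 1.99 + 1.04 + 1.61 + 0.94 + 0.74 = 6.32
σ²_total = 6.32 + 2 × 2.75 = 11.82
α (item deleted) = (5/4)·(1 − 6.32/11.82) = 0.582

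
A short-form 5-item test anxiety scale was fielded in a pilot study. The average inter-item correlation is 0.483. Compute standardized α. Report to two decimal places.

α = 0.82

Standardized α = k·r̄ / (1 + (k−1)·r̄) = 5 × 0.483 / (1 + 4 × 0.483)
  = 2.4150 / 2.9320 = 0.82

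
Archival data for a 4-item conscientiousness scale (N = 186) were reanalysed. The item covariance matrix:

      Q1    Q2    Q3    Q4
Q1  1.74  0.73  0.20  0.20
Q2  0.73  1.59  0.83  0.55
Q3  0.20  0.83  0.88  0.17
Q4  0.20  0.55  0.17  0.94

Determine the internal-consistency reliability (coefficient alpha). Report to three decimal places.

Σσᵢ² = 1.74 + 1.59 + 0.88 + 0.94 = 5.15
Σ_{i<j} σ_ij = 2.68
σ²_T = 5.15 + 2 × 2.68 = 10.51
α = (k/(k−1))·(1 − Σσᵢ²/σ²_T) = (4/3)·(1 − 5.15/10.51) = 0.680

α = 0.680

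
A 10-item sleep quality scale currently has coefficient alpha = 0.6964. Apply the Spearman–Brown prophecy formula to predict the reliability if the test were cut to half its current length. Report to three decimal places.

Length factor m = 1/2
α' = m·α / (1 − (1−m)·α)
   = 1/2 × 0.6964 / (1 − (1 − 1/2) × 0.6964)
   = 0.3482 / 0.6518 = 0.534

predicted reliability = 0.534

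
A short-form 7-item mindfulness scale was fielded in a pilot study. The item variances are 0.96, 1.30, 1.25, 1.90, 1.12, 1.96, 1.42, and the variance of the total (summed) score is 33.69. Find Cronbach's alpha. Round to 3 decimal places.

Σσᵢ² = 0.96 + 1.30 + 1.25 + 1.90 + 1.12 + 1.96 + 1.42 = 9.91
α = (k/(k−1))·(1 − Σσᵢ²/σ²_T) = (7/6)·(1 − 9.91/33.69) = 0.823

Cronbach's alpha = 0.823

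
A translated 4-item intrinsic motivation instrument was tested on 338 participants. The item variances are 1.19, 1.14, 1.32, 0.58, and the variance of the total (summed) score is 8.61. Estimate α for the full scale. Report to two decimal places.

Σσ²ᵢ = 1.19 + 1.14 + 1.32 + 0.58 = 4.23
α = (k/(k−1))·(1 − Σσ²ᵢ/Var(T)) = (4/3)·(1 − 4.23/8.61) = 0.68

α = 0.68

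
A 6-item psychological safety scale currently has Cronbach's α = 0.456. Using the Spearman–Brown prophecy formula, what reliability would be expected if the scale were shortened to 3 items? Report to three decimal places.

Length factor m = 3/6 = 0.5000
α' = m·α / (1 − (1−m)·α)
   = 3/6 × 0.456 / (1 − (1 − 3/6) × 0.456)
   = 0.2280 / 0.7720 = 0.295

predicted reliability = 0.295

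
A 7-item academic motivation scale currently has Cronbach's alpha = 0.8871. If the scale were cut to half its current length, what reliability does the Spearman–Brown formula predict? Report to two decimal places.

predicted reliability = 0.80

Length factor m = 1/2
α' = m·α / (1 − (1−m)·α)
   = 1/2 × 0.8871 / (1 − (1 − 1/2) × 0.8871)
   = 0.4435 / 0.5565 = 0.80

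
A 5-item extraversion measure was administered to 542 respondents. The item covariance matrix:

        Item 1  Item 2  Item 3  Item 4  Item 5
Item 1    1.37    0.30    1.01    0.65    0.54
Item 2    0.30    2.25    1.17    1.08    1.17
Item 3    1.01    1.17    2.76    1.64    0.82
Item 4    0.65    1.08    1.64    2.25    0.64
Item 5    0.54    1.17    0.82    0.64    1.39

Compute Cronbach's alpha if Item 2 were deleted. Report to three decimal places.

Cronbach's alpha = 0.769

Remaining items: Item 1, Item 3, Item 4, Item 5 (k = 4).
ΣVar(i) = 1.37 + 2.76 + 2.25 + 1.39 = 7.77
Var(T) = 7.77 + 2 × 5.30 = 18.37
α (item deleted) = (4/3)·(1 − 7.77/18.37) = 0.769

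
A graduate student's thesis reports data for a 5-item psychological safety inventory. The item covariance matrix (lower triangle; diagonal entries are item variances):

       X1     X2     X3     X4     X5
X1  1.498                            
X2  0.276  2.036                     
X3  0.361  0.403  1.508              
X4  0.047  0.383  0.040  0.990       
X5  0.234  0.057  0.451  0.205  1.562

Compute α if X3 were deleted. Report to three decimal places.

α = 0.378

Remaining items: X1, X2, X4, X5 (k = 4).
Σσᵢ² = 1.498 + 2.036 + 0.990 + 1.562 = 6.086
σ²_total = 6.086 + 2 × 1.202 = 8.490
α (item deleted) = (4/3)·(1 − 6.086/8.490) = 0.378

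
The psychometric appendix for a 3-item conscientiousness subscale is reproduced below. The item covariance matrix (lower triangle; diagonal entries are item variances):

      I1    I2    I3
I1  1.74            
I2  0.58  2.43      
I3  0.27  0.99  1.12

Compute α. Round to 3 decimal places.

α = 0.615

Σσ²ᵢ = 1.74 + 2.43 + 1.12 = 5.29
Σ_{i<j} σ_ij = 1.84
σ²_total = 5.29 + 2 × 1.84 = 8.97
α = (k/(k−1))·(1 − Σσ²ᵢ/σ²_total) = (3/2)·(1 − 5.29/8.97) = 0.615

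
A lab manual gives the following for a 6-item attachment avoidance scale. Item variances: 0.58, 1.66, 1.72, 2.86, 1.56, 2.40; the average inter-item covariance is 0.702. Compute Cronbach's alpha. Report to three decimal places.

sum of item variances = 0.58 + 1.66 + 1.72 + 2.86 + 1.56 + 2.40 = 10.78
Sum of the 15 distinct covariances = 15 × 0.702 = 10.530
σ²_T = sum of item variances + 2·Σcov = 10.78 + 2 × 10.530 = 31.840
α = (6/5)·(1 − 10.78/31.840) = 0.794

Cronbach's alpha = 0.794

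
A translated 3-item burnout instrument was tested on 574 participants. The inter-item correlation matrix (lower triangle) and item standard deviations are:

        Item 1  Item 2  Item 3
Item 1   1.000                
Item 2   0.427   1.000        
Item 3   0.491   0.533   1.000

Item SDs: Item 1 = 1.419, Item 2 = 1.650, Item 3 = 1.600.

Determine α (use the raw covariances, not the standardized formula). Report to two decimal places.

Σσ²ᵢ = 1.419² + 1.650² + 1.600² = 7.2961
Covariances σ_ij = r_ij · s_i · s_j:
  σ(Item 1,Item 2) = 0.427 × 1.419 × 1.650 = 0.9998
  σ(Item 1,Item 3) = 0.491 × 1.419 × 1.600 = 1.1148
  σ(Item 2,Item 3) = 0.533 × 1.650 × 1.600 = 1.4071
σ²_T = Σσ²ᵢ + 2·Σσ_ij = 7.2961 + 2 × 3.5217 = 14.3395
α = (3/2)·(1 − 7.2961/14.3395) = 0.74

α = 0.74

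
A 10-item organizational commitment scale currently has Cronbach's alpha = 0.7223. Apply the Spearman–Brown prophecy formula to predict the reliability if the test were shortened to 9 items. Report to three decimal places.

Length factor m = 9/10 = 0.9000
α' = m·α / (1 − (1−m)·α)
   = 9/10 × 0.7223 / (1 − (1 − 9/10) × 0.7223)
   = 0.6501 / 0.9278 = 0.701

predicted reliability = 0.701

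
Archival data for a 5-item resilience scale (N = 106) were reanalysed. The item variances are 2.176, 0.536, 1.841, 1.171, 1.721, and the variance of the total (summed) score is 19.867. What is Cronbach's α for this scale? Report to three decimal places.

Σσᵢ² = 2.176 + 0.536 + 1.841 + 1.171 + 1.721 = 7.445
α = (k/(k−1))·(1 − Σσᵢ²/total variance) = (5/4)·(1 − 7.445/19.867) = 0.782

α = 0.782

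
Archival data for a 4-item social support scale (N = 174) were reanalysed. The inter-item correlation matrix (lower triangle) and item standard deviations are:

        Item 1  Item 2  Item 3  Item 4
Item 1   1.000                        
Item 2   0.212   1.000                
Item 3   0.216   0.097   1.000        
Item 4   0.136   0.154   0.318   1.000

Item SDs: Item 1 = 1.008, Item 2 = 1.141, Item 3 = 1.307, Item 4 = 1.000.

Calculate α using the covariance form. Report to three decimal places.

Σσ²ᵢ = 1.008² + 1.141² + 1.307² + 1.000² = 5.0262
Covariances σ_ij = r_ij · s_i · s_j:
  σ(Item 1,Item 2) = 0.212 × 1.008 × 1.141 = 0.2438
  σ(Item 1,Item 3) = 0.216 × 1.008 × 1.307 = 0.2846
  σ(Item 1,Item 4) = 0.136 × 1.008 × 1.000 = 0.1371
  σ(Item 2,Item 3) = 0.097 × 1.141 × 1.307 = 0.1447
  σ(Item 2,Item 4) = 0.154 × 1.141 × 1.000 = 0.1757
  σ(Item 3,Item 4) = 0.318 × 1.307 × 1.000 = 0.4156
σ²_T = Σσ²ᵢ + 2·Σσ_ij = 5.0262 + 2 × 1.4015 = 7.8292
α = (4/3)·(1 − 5.0262/7.8292) = 0.477

α = 0.477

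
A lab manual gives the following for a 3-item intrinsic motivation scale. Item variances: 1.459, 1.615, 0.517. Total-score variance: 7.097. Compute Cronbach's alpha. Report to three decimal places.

Cronbach's alpha = 0.741

Σσᵢ² = 1.459 + 1.615 + 0.517 = 3.591
α = (k/(k−1))·(1 − Σσᵢ²/σ²_T) = (3/2)·(1 − 3.591/7.097) = 0.741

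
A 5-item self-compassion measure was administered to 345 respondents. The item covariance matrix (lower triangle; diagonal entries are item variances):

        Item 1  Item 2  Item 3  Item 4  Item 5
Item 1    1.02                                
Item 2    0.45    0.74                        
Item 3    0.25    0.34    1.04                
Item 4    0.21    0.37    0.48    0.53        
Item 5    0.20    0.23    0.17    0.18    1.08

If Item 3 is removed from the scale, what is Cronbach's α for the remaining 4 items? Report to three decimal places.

α = 0.658

Remaining items: Item 1, Item 2, Item 4, Item 5 (k = 4).
Σσᵢ² = 1.02 + 0.74 + 0.53 + 1.08 = 3.37
Var(T) = 3.37 + 2 × 1.64 = 6.65
α (item deleted) = (4/3)·(1 − 3.37/6.65) = 0.658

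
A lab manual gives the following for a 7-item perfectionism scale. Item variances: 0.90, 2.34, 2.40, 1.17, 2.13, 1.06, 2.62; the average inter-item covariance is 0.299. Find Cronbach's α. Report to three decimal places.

α = 0.582

Σσᵢ² = 0.90 + 2.34 + 2.40 + 1.17 + 2.13 + 1.06 + 2.62 = 12.62
Sum of the 21 distinct covariances = 21 × 0.299 = 6.279
Var(T) = Σσᵢ² + 2·Σcov = 12.62 + 2 × 6.279 = 25.178
α = (7/6)·(1 − 12.62/25.178) = 0.582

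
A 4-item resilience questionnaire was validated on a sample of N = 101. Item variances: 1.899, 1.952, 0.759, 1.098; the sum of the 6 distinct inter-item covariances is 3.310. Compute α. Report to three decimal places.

Σσᵢ² = 1.899 + 1.952 + 0.759 + 1.098 = 5.708
Sum of distinct covariances = 3.310
σ²_T = Σσᵢ² + 2·Σcov = 5.708 + 2 × 3.310 = 12.328
α = (4/3)·(1 − 5.708/12.328) = 0.716

α = 0.716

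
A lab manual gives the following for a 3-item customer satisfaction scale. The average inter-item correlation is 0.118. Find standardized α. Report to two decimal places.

standardized α = 0.29

Standardized α = k·r̄ / (1 + (k−1)·r̄) = 3 × 0.118 / (1 + 2 × 0.118)
  = 0.3540 / 1.2360 = 0.29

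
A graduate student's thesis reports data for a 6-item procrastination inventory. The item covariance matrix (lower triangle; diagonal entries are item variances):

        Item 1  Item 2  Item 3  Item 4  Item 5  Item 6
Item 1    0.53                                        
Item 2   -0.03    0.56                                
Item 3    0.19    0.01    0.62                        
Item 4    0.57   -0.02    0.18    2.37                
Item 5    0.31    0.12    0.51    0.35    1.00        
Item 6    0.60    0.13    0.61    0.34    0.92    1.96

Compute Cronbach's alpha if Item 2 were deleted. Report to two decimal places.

Cronbach's alpha = 0.73

Remaining items: Item 1, Item 3, Item 4, Item 5, Item 6 (k = 5).
ΣVar(i) = 0.53 + 0.62 + 2.37 + 1.00 + 1.96 = 6.48
Var(T) = 6.48 + 2 × 4.58 = 15.64
α (item deleted) = (5/4)·(1 − 6.48/15.64) = 0.73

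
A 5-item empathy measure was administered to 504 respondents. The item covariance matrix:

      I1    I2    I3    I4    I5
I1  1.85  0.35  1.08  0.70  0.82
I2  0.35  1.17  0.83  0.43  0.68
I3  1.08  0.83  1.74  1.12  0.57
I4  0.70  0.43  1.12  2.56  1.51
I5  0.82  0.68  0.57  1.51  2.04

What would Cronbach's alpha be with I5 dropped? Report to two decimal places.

α = 0.74

Remaining items: I1, I2, I3, I4 (k = 4).
ΣVar(i) = 1.85 + 1.17 + 1.74 + 2.56 = 7.32
σ²_total = 7.32 + 2 × 4.51 = 16.34
α (item deleted) = (4/3)·(1 − 7.32/16.34) = 0.74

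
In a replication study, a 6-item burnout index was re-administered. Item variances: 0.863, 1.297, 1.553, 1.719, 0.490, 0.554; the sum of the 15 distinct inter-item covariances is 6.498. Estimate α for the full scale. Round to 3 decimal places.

Σσᵢ² = 0.863 + 1.297 + 1.553 + 1.719 + 0.490 + 0.554 = 6.476
Sum of distinct covariances = 6.498
σ²_T = Σσᵢ² + 2·Σcov = 6.476 + 2 × 6.498 = 19.472
α = (6/5)·(1 − 6.476/19.472) = 0.801

α = 0.801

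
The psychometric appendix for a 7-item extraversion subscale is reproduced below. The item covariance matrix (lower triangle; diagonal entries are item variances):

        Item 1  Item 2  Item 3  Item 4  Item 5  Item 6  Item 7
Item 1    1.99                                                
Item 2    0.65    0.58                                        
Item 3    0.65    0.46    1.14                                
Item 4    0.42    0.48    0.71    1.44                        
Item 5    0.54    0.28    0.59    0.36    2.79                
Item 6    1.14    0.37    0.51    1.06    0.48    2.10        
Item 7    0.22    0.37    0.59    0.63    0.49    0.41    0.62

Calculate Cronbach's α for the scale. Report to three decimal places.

Σσ²ᵢ = 1.99 + 0.58 + 1.14 + 1.44 + 2.79 + 2.10 + 0.62 = 10.66
Sum of off-diagonal covariances = 11.41
σ²_total = 10.66 + 2 × 11.41 = 33.48
α = (k/(k−1))·(1 − Σσ²ᵢ/σ²_total) = (7/6)·(1 − 10.66/33.48) = 0.795

α = 0.795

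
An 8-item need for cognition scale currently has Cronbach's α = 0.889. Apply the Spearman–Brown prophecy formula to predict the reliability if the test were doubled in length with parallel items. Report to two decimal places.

predicted reliability = 0.94

Length factor m = 2
α' = m·α / (1 + (m−1)·α)
   = 2 × 0.889 / (1 + (2 − 1) × 0.889)
   = 1.7780 / 1.8890 = 0.94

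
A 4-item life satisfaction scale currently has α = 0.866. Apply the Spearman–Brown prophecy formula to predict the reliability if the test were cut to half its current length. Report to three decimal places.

predicted reliability = 0.764

Length factor m = 1/2
α' = m·α / (1 − (1−m)·α)
   = 1/2 × 0.866 / (1 − (1 − 1/2) × 0.866)
   = 0.4330 / 0.5670 = 0.764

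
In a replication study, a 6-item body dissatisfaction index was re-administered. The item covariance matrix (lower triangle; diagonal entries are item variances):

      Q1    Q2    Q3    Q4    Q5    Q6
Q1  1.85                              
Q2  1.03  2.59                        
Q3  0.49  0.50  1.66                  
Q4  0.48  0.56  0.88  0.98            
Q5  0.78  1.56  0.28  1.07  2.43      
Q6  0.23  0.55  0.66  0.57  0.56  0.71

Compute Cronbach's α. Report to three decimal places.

α = 0.799

Σσᵢ² = 1.85 + 2.59 + 1.66 + 0.98 + 2.43 + 0.71 = 10.22
Sum of the distinct covariances = 10.20
σ²_total = 10.22 + 2 × 10.20 = 30.62
α = (k/(k−1))·(1 − Σσᵢ²/σ²_total) = (6/5)·(1 − 10.22/30.62) = 0.799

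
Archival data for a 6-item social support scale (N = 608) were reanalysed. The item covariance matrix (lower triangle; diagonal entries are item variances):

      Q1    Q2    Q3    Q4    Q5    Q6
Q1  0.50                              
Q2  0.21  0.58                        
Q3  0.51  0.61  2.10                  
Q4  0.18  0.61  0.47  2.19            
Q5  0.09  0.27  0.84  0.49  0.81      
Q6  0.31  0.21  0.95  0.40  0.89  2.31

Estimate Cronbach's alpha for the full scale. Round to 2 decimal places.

Cronbach's alpha = 0.75

Σσᵢ² = 0.50 + 0.58 + 2.10 + 2.19 + 0.81 + 2.31 = 8.49
Sum of the distinct covariances = 7.04
σ²_total = 8.49 + 2 × 7.04 = 22.57
α = (k/(k−1))·(1 − Σσᵢ²/σ²_total) = (6/5)·(1 − 8.49/22.57) = 0.75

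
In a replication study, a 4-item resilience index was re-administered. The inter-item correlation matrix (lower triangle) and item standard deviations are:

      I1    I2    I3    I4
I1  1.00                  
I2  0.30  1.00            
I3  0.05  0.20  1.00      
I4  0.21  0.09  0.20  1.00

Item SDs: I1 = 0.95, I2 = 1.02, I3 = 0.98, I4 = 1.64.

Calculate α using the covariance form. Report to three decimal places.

Σσ²ᵢ = 0.95² + 1.02² + 0.98² + 1.64² = 5.5929
Covariances σ_ij = r_ij · s_i · s_j:
  σ(I1,I2) = 0.30 × 0.95 × 1.02 = 0.2907
  σ(I1,I3) = 0.05 × 0.95 × 0.98 = 0.0466
  σ(I1,I4) = 0.21 × 0.95 × 1.64 = 0.3272
  σ(I2,I3) = 0.20 × 1.02 × 0.98 = 0.1999
  σ(I2,I4) = 0.09 × 1.02 × 1.64 = 0.1506
  σ(I3,I4) = 0.20 × 0.98 × 1.64 = 0.3214
σ²_T = Σσ²ᵢ + 2·Σσ_ij = 5.5929 + 2 × 1.3364 = 8.2657
α = (4/3)·(1 − 5.5929/8.2657) = 0.431

α = 0.431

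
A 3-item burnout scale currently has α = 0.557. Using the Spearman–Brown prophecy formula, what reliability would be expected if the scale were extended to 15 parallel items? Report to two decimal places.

Length factor m = 15/3 = 5.0000
α' = m·α / (1 + (m−1)·α)
   = 15/3 × 0.557 / (1 + (15/3 − 1) × 0.557)
   = 2.7850 / 3.2280 = 0.86

predicted reliability = 0.86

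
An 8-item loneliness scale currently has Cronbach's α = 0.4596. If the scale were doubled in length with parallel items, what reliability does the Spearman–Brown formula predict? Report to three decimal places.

Length factor m = 2
α' = m·α / (1 + (m−1)·α)
   = 2 × 0.4596 / (1 + (2 − 1) × 0.4596)
   = 0.9192 / 1.4596 = 0.630

predicted reliability = 0.630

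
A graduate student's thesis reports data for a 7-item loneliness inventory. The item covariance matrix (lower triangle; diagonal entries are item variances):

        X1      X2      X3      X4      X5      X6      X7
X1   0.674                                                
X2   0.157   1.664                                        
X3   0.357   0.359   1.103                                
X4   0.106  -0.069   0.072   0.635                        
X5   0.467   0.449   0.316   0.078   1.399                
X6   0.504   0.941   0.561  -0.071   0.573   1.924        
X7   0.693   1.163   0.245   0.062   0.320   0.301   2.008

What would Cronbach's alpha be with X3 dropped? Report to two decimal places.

Remaining items: X1, X2, X4, X5, X6, X7 (k = 6).
sum of item variances = 0.674 + 1.664 + 0.635 + 1.399 + 1.924 + 2.008 = 8.304
σ²_total = 8.304 + 2 × 5.674 = 19.652
α (item deleted) = (6/5)·(1 − 8.304/19.652) = 0.69

Cronbach's alpha = 0.69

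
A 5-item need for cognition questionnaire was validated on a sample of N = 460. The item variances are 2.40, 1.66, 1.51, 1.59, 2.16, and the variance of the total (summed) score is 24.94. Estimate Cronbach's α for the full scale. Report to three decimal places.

Σσᵢ² = 2.40 + 1.66 + 1.51 + 1.59 + 2.16 = 9.32
α = (k/(k−1))·(1 − Σσᵢ²/Var(T)) = (5/4)·(1 − 9.32/24.94) = 0.783

α = 0.783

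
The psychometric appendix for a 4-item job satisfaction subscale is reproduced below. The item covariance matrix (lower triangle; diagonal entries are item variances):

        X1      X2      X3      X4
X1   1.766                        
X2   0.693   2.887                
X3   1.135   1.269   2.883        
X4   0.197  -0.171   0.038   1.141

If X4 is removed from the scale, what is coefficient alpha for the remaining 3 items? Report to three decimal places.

α = 0.677

Remaining items: X1, X2, X3 (k = 3).
sum of item variances = 1.766 + 2.887 + 2.883 = 7.536
σ²_T = 7.536 + 2 × 3.097 = 13.730
α (item deleted) = (3/2)·(1 − 7.536/13.730) = 0.677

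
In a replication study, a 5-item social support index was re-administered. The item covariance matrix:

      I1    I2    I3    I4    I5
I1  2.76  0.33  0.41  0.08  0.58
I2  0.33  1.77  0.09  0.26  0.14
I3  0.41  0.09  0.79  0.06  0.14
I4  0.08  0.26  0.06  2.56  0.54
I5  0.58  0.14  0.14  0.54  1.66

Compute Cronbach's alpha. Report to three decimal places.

Σσᵢ² = 2.76 + 1.77 + 0.79 + 2.56 + 1.66 = 9.54
Sum of off-diagonal covariances = 2.63
σ²_T = 9.54 + 2 × 2.63 = 14.80
α = (k/(k−1))·(1 − Σσᵢ²/σ²_T) = (5/4)·(1 − 9.54/14.80) = 0.444

Cronbach's alpha = 0.444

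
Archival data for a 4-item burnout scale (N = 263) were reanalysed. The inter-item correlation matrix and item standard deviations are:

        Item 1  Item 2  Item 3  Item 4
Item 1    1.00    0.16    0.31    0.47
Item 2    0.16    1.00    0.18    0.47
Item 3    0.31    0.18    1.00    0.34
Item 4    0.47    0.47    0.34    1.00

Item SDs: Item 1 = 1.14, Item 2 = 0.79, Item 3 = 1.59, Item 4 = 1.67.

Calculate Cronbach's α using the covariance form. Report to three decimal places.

α = 0.641

Σσ²ᵢ = 1.14² + 0.79² + 1.59² + 1.67² = 7.2407
Covariances σ_ij = r_ij · s_i · s_j:
  σ(Item 1,Item 2) = 0.16 × 1.14 × 0.79 = 0.1441
  σ(Item 1,Item 3) = 0.31 × 1.14 × 1.59 = 0.5619
  σ(Item 1,Item 4) = 0.47 × 1.14 × 1.67 = 0.8948
  σ(Item 2,Item 3) = 0.18 × 0.79 × 1.59 = 0.2261
  σ(Item 2,Item 4) = 0.47 × 0.79 × 1.67 = 0.6201
  σ(Item 3,Item 4) = 0.34 × 1.59 × 1.67 = 0.9028
σ²_T = Σσ²ᵢ + 2·Σσ_ij = 7.2407 + 2 × 3.3498 = 13.9403
α = (4/3)·(1 − 7.2407/13.9403) = 0.641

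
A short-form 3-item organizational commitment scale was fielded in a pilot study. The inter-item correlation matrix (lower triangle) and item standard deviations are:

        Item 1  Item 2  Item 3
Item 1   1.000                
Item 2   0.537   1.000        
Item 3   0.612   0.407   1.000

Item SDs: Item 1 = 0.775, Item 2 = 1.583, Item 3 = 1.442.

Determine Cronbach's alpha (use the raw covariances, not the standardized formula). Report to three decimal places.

Σσ²ᵢ = 0.775² + 1.583² + 1.442² = 5.1859
Covariances σ_ij = r_ij · s_i · s_j:
  σ(Item 1,Item 2) = 0.537 × 0.775 × 1.583 = 0.6588
  σ(Item 1,Item 3) = 0.612 × 0.775 × 1.442 = 0.6839
  σ(Item 2,Item 3) = 0.407 × 1.583 × 1.442 = 0.9291
σ²_T = Σσ²ᵢ + 2·Σσ_ij = 5.1859 + 2 × 2.2718 = 9.7295
α = (3/2)·(1 − 5.1859/9.7295) = 0.700

Cronbach's alpha = 0.700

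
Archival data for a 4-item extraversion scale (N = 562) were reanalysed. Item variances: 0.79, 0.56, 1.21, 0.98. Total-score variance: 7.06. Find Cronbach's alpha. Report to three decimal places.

α = 0.665

sum of item variances = 0.79 + 0.56 + 1.21 + 0.98 = 3.54
α = (k/(k−1))·(1 − sum of item variances/σ²_T) = (4/3)·(1 − 3.54/7.06) = 0.665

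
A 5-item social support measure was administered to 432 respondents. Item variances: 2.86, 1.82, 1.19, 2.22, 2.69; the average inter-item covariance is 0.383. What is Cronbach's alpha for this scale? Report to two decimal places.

α = 0.52

Σσ²ᵢ = 2.86 + 1.82 + 1.19 + 2.22 + 2.69 = 10.78
Sum of the 10 distinct covariances = 10 × 0.383 = 3.830
Var(T) = Σσ²ᵢ + 2·Σcov = 10.78 + 2 × 3.830 = 18.440
α = (5/4)·(1 − 10.78/18.440) = 0.52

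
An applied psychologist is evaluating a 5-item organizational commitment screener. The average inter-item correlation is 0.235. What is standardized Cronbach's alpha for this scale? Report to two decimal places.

Standardized α = k·r̄ / (1 + (k−1)·r̄) = 5 × 0.235 / (1 + 4 × 0.235)
  = 1.1750 / 1.9400 = 0.61

α = 0.61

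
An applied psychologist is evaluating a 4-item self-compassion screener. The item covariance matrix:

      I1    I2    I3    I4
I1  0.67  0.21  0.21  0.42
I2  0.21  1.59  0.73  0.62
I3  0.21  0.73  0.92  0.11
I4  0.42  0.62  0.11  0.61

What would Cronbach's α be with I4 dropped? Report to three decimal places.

Remaining items: I1, I2, I3 (k = 3).
sum of item variances = 0.67 + 1.59 + 0.92 = 3.18
total variance = 3.18 + 2 × 1.15 = 5.48
α (item deleted) = (3/2)·(1 − 3.18/5.48) = 0.630

α = 0.630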